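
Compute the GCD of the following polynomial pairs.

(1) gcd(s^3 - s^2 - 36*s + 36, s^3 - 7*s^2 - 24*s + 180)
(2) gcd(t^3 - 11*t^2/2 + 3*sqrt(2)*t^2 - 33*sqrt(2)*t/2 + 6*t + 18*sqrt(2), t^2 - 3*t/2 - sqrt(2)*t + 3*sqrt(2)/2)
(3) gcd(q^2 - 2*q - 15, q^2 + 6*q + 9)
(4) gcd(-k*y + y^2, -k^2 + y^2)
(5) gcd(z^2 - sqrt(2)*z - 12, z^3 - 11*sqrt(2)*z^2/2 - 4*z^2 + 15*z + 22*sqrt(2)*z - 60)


(1) = gcd((s - 6)*(s - 1)*(s + 6), (s - 6)^2*(s + 5)) = s - 6
(2) = gcd((t - 4)*(t - 3/2)*(t + 3*sqrt(2)), (t - 3/2)*(t - sqrt(2))) = t - 3/2
(3) = q + 3
(4) = gcd(y*(-k + y), (-k + y)*(k + y)) = -k + y
(5) = z - 3*sqrt(2)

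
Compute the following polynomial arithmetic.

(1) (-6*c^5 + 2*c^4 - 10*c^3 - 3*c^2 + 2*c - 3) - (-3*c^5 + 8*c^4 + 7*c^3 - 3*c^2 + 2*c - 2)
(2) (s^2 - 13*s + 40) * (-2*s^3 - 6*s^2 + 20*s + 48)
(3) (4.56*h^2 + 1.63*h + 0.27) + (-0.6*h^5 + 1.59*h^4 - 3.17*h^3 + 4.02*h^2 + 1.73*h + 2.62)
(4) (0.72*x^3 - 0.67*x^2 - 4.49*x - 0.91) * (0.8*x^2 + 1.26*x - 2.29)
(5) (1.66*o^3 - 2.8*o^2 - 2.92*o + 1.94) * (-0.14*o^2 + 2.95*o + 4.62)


(1) = -3*c^5 - 6*c^4 - 17*c^3 - 1
(2) = -2*s^5 + 20*s^4 + 18*s^3 - 452*s^2 + 176*s + 1920
(3) = -0.6*h^5 + 1.59*h^4 - 3.17*h^3 + 8.58*h^2 + 3.36*h + 2.89
(4) = 0.576*x^5 + 0.3712*x^4 - 6.085*x^3 - 4.8511*x^2 + 9.1355*x + 2.0839
(5) = -0.2324*o^5 + 5.289*o^4 - 0.182*o^3 - 21.8216*o^2 - 7.7674*o + 8.9628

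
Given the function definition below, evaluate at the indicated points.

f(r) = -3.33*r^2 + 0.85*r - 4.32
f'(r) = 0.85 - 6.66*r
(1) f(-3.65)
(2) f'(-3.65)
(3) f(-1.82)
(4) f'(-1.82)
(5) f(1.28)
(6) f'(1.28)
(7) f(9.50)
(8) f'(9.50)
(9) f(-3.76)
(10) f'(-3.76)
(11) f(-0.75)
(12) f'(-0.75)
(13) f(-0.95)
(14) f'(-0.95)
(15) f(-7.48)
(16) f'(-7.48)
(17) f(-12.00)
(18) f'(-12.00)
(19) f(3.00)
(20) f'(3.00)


(1) = -51.79
(2) = 25.16
(3) = -16.90
(4) = 12.97
(5) = -8.69
(6) = -7.67
(7) = -296.78
(8) = -62.42
(9) = -54.59
(10) = 25.89
(11) = -6.83
(12) = 5.84
(13) = -8.13
(14) = 7.18
(15) = -196.99
(16) = 50.67
(17) = -494.04
(18) = 80.77
(19) = -31.74
(20) = -19.13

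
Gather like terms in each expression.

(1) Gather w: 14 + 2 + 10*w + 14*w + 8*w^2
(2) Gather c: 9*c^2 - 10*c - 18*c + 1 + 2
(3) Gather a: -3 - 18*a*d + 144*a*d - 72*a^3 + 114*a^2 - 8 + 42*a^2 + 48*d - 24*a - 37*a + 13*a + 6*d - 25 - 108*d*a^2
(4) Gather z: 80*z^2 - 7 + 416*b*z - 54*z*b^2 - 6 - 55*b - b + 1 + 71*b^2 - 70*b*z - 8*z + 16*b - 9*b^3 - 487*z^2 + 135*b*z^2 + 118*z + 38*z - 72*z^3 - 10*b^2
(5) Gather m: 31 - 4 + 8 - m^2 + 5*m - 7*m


(1) = 8*w^2 + 24*w + 16
(2) = 9*c^2 - 28*c + 3
(3) = -72*a^3 + a^2*(156 - 108*d) + a*(126*d - 48) + 54*d - 36
(4) = -9*b^3 + 61*b^2 - 40*b - 72*z^3 + z^2*(135*b - 407) + z*(-54*b^2 + 346*b + 148) - 12
(5) = -m^2 - 2*m + 35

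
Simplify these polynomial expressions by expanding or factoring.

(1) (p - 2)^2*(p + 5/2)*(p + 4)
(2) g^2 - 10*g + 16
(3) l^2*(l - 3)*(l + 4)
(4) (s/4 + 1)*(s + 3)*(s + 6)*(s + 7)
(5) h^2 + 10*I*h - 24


(1) = p^4 + 5*p^3/2 - 12*p^2 - 14*p + 40
(2) = (g - 8)*(g - 2)
(3) = l^4 + l^3 - 12*l^2
(4) = s^4/4 + 5*s^3 + 145*s^2/4 + 225*s/2 + 126
(5) = (h + 4*I)*(h + 6*I)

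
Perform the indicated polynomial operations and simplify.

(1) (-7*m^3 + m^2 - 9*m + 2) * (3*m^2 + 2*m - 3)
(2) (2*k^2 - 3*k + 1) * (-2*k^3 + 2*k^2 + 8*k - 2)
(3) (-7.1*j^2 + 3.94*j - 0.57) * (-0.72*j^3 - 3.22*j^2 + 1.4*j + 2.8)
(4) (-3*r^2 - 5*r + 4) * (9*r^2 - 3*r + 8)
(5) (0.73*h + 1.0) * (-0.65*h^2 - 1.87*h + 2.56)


(1) = -21*m^5 - 11*m^4 - 4*m^3 - 15*m^2 + 31*m - 6
(2) = -4*k^5 + 10*k^4 + 8*k^3 - 26*k^2 + 14*k - 2
(3) = 5.112*j^5 + 20.0252*j^4 - 22.2164*j^3 - 12.5286*j^2 + 10.234*j - 1.596
(4) = -27*r^4 - 36*r^3 + 27*r^2 - 52*r + 32
(5) = -0.4745*h^3 - 2.0151*h^2 - 0.0012*h + 2.56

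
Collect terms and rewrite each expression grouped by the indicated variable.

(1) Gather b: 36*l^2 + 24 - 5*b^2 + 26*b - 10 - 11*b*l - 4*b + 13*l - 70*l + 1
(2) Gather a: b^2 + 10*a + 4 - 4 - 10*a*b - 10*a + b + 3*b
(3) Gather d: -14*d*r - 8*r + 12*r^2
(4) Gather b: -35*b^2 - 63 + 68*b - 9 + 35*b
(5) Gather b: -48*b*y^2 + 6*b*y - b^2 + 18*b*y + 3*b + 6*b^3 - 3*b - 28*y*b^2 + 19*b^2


(1) = -5*b^2 + b*(22 - 11*l) + 36*l^2 - 57*l + 15
(2) = -10*a*b + b^2 + 4*b
(3) = -14*d*r + 12*r^2 - 8*r
(4) = -35*b^2 + 103*b - 72
(5) = 6*b^3 + b^2*(18 - 28*y) + b*(-48*y^2 + 24*y)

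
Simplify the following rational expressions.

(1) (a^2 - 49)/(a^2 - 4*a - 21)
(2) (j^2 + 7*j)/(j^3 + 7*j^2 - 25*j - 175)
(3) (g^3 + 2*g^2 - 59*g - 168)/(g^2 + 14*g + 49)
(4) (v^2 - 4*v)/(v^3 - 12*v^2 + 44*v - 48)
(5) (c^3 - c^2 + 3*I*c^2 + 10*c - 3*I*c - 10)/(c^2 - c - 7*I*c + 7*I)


(1) = (a + 7)/(a + 3)
(2) = j/(j^2 - 25)
(3) = (g^2 - 5*g - 24)/(g + 7)
(4) = v/(v^2 - 8*v + 12)
(5) = (c^2 + 3*I*c + 10)/(c - 7*I)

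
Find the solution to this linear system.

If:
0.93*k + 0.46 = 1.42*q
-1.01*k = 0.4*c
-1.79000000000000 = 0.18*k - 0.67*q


Then:
c = -15.35
k = 6.08
q = 4.30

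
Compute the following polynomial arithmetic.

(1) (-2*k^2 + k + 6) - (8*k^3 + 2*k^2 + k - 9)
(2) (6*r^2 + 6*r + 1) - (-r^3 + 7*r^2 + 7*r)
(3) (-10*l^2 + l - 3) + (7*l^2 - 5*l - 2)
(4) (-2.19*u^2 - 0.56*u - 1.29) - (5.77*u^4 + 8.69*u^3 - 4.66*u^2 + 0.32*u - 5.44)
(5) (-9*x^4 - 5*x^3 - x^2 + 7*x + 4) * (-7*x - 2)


(1) = -8*k^3 - 4*k^2 + 15
(2) = r^3 - r^2 - r + 1
(3) = -3*l^2 - 4*l - 5
(4) = -5.77*u^4 - 8.69*u^3 + 2.47*u^2 - 0.88*u + 4.15
(5) = 63*x^5 + 53*x^4 + 17*x^3 - 47*x^2 - 42*x - 8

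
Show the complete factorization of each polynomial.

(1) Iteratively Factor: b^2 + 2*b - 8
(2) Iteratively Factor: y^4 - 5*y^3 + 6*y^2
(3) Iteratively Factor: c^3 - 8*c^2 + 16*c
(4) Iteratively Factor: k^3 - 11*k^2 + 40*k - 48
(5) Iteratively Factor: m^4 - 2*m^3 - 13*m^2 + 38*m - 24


(1) = (b - 2)*(b + 4)
(2) = (y - 2)*(y^3 - 3*y^2) = (y - 3)*(y - 2)*(y^2) = y*(y - 3)*(y - 2)*(y)
(3) = (c - 4)*(c^2 - 4*c) = c*(c - 4)*(c - 4)
(4) = (k - 3)*(k^2 - 8*k + 16) = (k - 4)*(k - 3)*(k - 4)
(5) = (m + 4)*(m^3 - 6*m^2 + 11*m - 6) = (m - 2)*(m + 4)*(m^2 - 4*m + 3) = (m - 3)*(m - 2)*(m + 4)*(m - 1)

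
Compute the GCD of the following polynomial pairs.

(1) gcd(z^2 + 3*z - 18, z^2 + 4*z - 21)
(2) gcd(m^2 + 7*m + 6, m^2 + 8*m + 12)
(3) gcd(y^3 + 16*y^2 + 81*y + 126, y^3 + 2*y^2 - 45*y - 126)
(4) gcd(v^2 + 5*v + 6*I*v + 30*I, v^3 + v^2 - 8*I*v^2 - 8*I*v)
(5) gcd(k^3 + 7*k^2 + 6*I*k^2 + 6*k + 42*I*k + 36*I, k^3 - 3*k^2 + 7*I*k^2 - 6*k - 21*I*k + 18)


(1) = z - 3
(2) = gcd((m + 1)*(m + 6), (m + 2)*(m + 6)) = m + 6
(3) = y^2 + 9*y + 18
(4) = 1
(5) = k + 6*I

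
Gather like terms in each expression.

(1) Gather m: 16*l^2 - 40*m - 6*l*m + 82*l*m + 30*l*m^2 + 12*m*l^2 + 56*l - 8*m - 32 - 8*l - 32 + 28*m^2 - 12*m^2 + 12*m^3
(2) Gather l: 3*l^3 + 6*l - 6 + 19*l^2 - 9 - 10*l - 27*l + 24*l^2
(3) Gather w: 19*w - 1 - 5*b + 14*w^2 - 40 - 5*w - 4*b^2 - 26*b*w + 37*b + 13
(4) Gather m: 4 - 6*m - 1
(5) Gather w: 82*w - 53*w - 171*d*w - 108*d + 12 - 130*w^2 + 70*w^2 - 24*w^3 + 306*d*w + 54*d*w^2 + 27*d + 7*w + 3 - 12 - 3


(1) = 16*l^2 + 48*l + 12*m^3 + m^2*(30*l + 16) + m*(12*l^2 + 76*l - 48) - 64
(2) = 3*l^3 + 43*l^2 - 31*l - 15
(3) = -4*b^2 + 32*b + 14*w^2 + w*(14 - 26*b) - 28
(4) = 3 - 6*m
(5) = -81*d - 24*w^3 + w^2*(54*d - 60) + w*(135*d + 36)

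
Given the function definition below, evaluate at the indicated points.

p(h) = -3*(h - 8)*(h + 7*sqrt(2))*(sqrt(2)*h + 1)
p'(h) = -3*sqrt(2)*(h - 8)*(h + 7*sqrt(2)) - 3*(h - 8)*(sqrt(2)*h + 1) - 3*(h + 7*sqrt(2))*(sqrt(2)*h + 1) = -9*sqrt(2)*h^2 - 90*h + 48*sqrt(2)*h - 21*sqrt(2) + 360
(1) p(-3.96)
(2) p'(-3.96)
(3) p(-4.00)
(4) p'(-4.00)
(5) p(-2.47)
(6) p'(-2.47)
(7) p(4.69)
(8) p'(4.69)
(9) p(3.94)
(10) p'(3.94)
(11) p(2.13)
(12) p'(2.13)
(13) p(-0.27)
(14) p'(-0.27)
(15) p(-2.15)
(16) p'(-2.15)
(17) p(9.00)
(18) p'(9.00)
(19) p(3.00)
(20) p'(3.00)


(1) = -980.36
(2) = 218.29
(3) = -989.03
(4) = 215.13
(5) = -581.79
(6) = 307.28
(7) = 1105.77
(8) = -53.40
(9) = 1107.81
(10) = 45.57
(11) = 849.96
(12) = 225.45
(13) = 147.68
(14) = 335.35
(15) = -481.52
(16) = 319.02
(17) = -778.35
(18) = -899.72
(19) = 1014.41
(20) = 149.40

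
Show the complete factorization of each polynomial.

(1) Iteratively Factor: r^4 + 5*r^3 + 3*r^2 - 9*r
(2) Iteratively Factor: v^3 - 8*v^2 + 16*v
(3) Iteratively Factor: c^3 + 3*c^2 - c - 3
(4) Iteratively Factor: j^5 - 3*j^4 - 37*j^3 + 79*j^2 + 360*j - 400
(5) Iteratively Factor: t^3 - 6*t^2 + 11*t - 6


(1) = (r + 3)*(r^3 + 2*r^2 - 3*r) = (r + 3)^2*(r^2 - r) = (r - 1)*(r + 3)^2*(r)
(2) = (v - 4)*(v^2 - 4*v) = (v - 4)^2*(v)
(3) = (c - 1)*(c^2 + 4*c + 3) = (c - 1)*(c + 1)*(c + 3)
(4) = (j - 5)*(j^4 + 2*j^3 - 27*j^2 - 56*j + 80) = (j - 5)^2*(j^3 + 7*j^2 + 8*j - 16) = (j - 5)^2*(j - 1)*(j^2 + 8*j + 16) = (j - 5)^2*(j - 1)*(j + 4)*(j + 4)
(5) = (t - 2)*(t^2 - 4*t + 3) = (t - 2)*(t - 1)*(t - 3)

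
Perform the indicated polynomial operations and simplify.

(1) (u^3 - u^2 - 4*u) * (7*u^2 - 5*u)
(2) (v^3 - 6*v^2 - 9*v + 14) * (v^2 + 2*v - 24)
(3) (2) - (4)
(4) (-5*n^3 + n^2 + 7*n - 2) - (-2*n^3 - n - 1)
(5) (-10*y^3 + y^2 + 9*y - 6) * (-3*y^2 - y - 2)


(1) = 7*u^5 - 12*u^4 - 23*u^3 + 20*u^2
(2) = v^5 - 4*v^4 - 45*v^3 + 140*v^2 + 244*v - 336
(3) = -2
(4) = -3*n^3 + n^2 + 8*n - 1
(5) = 30*y^5 + 7*y^4 - 8*y^3 + 7*y^2 - 12*y + 12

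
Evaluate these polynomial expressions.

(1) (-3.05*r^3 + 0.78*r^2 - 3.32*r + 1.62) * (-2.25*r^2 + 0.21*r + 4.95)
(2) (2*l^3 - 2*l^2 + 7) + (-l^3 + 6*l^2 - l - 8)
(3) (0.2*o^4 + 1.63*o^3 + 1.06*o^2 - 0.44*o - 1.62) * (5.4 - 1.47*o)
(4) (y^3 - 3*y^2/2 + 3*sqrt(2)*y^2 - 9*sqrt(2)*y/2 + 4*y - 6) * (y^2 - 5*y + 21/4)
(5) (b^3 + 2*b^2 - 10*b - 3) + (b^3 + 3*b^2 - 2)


(1) = 6.8625*r^5 - 2.3955*r^4 - 7.4637*r^3 - 0.4812*r^2 - 16.0938*r + 8.019
(2) = l^3 + 4*l^2 - l - 1
(3) = -0.294*o^5 - 1.3161*o^4 + 7.2438*o^3 + 6.3708*o^2 + 0.0054*o - 8.748
(4) = y^5 - 13*y^4/2 + 3*sqrt(2)*y^4 - 39*sqrt(2)*y^3/2 + 67*y^3/4 - 271*y^2/8 + 153*sqrt(2)*y^2/4 - 189*sqrt(2)*y/8 + 51*y - 63/2
(5) = 2*b^3 + 5*b^2 - 10*b - 5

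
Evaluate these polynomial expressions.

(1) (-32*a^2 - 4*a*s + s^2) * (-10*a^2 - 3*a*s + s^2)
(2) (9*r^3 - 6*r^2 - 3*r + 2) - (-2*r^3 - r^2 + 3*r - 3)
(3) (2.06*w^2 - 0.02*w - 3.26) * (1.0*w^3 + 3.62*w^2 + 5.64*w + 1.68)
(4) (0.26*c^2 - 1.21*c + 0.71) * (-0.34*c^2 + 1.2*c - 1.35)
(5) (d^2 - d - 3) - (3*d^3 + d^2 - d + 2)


(1) = 320*a^4 + 136*a^3*s - 30*a^2*s^2 - 7*a*s^3 + s^4
(2) = 11*r^3 - 5*r^2 - 6*r + 5
(3) = 2.06*w^5 + 7.4372*w^4 + 8.286*w^3 - 8.4532*w^2 - 18.42*w - 5.4768
(4) = -0.0884*c^4 + 0.7234*c^3 - 2.0444*c^2 + 2.4855*c - 0.9585
(5) = -3*d^3 - 5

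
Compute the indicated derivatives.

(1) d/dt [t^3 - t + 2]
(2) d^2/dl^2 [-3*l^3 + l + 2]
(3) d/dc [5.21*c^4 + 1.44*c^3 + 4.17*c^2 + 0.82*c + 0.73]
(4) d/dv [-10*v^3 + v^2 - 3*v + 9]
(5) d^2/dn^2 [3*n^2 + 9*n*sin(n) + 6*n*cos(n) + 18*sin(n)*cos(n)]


(1) = 3*t^2 - 1
(2) = -18*l
(3) = 20.84*c^3 + 4.32*c^2 + 8.34*c + 0.82
(4) = -30*v^2 + 2*v - 3
(5) = -9*n*sin(n) - 6*n*cos(n) - 12*sin(n) - 36*sin(2*n) + 18*cos(n) + 6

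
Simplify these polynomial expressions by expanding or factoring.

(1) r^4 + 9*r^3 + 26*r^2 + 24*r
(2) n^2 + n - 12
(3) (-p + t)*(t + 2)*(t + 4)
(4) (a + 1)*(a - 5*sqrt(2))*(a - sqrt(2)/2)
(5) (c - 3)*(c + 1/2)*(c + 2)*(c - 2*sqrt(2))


(1) = r*(r + 2)*(r + 3)*(r + 4)
(2) = (n - 3)*(n + 4)
(3) = -p*t^2 - 6*p*t - 8*p + t^3 + 6*t^2 + 8*t
(4) = a^3 - 11*sqrt(2)*a^2/2 + a^2 - 11*sqrt(2)*a/2 + 5*a + 5
(5) = c^4 - 2*sqrt(2)*c^3 - c^3/2 - 13*c^2/2 + sqrt(2)*c^2 - 3*c + 13*sqrt(2)*c + 6*sqrt(2)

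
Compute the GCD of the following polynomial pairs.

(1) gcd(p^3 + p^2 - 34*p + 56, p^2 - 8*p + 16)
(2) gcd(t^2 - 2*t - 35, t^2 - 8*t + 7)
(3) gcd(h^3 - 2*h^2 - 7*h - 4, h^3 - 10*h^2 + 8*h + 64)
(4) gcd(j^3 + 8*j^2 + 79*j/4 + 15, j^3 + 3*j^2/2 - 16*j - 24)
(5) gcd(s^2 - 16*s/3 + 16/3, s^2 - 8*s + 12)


(1) = gcd((p - 4)*(p - 2)*(p + 7), (p - 4)^2) = p - 4
(2) = t - 7
(3) = h - 4
(4) = gcd((j + 3/2)*(j + 5/2)*(j + 4), (j - 4)*(j + 3/2)*(j + 4)) = j^2 + 11*j/2 + 6
(5) = gcd((s - 4)*(s - 4/3), (s - 6)*(s - 2)) = 1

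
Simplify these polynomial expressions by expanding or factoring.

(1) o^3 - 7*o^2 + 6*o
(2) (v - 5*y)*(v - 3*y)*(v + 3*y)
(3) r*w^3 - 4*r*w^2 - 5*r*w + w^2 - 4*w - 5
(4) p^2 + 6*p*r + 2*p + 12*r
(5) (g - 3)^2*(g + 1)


(1) = o*(o - 6)*(o - 1)
(2) = v^3 - 5*v^2*y - 9*v*y^2 + 45*y^3
(3) = (w - 5)*(w + 1)*(r*w + 1)
(4) = (p + 2)*(p + 6*r)
(5) = g^3 - 5*g^2 + 3*g + 9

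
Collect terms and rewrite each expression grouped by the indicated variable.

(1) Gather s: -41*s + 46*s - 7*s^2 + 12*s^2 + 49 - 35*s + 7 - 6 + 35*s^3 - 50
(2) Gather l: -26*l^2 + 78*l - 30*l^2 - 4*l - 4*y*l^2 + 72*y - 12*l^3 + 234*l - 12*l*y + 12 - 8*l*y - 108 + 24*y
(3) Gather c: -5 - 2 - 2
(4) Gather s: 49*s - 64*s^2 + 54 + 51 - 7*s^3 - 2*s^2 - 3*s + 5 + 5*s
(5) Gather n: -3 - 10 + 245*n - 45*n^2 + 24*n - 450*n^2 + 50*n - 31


(1) = 35*s^3 + 5*s^2 - 30*s
(2) = -12*l^3 + l^2*(-4*y - 56) + l*(308 - 20*y) + 96*y - 96
(3) = -9
(4) = -7*s^3 - 66*s^2 + 51*s + 110
(5) = -495*n^2 + 319*n - 44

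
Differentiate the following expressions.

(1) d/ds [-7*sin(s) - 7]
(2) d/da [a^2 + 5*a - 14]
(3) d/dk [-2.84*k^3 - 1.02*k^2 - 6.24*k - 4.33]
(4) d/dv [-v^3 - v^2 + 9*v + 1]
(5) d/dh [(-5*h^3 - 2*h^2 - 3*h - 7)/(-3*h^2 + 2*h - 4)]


(1) = -7*cos(s)
(2) = 2*a + 5
(3) = -8.52*k^2 - 2.04*k - 6.24
(4) = -3*v^2 - 2*v + 9
(5) = (15*h^4 - 20*h^3 + 47*h^2 - 26*h + 26)/(9*h^4 - 12*h^3 + 28*h^2 - 16*h + 16)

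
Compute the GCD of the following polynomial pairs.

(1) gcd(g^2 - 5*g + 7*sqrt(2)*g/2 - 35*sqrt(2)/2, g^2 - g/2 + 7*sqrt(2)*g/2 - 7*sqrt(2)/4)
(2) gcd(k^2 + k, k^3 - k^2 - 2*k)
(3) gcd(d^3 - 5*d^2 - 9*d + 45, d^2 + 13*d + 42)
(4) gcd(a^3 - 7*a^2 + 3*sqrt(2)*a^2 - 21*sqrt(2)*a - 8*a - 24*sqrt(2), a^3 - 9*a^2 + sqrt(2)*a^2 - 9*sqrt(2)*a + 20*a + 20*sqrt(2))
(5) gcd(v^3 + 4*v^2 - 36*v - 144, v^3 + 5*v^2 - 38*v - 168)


(1) = g + 7*sqrt(2)/2
(2) = gcd(k*(k + 1), k*(k - 2)*(k + 1)) = k^2 + k
(3) = 1
(4) = 1
(5) = v^2 - 2*v - 24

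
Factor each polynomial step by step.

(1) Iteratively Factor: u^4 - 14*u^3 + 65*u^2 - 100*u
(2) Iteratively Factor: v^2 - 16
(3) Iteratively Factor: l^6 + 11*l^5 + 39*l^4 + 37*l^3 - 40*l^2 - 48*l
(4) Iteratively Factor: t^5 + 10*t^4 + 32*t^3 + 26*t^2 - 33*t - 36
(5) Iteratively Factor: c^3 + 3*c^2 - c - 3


(1) = (u)*(u^3 - 14*u^2 + 65*u - 100) = u*(u - 4)*(u^2 - 10*u + 25) = u*(u - 5)*(u - 4)*(u - 5)
(2) = (v - 4)*(v + 4)
(3) = (l + 4)*(l^5 + 7*l^4 + 11*l^3 - 7*l^2 - 12*l) = (l + 3)*(l + 4)*(l^4 + 4*l^3 - l^2 - 4*l) = (l + 1)*(l + 3)*(l + 4)*(l^3 + 3*l^2 - 4*l) = (l - 1)*(l + 1)*(l + 3)*(l + 4)*(l^2 + 4*l) = (l - 1)*(l + 1)*(l + 3)*(l + 4)^2*(l)
(4) = (t + 3)*(t^4 + 7*t^3 + 11*t^2 - 7*t - 12) = (t - 1)*(t + 3)*(t^3 + 8*t^2 + 19*t + 12) = (t - 1)*(t + 1)*(t + 3)*(t^2 + 7*t + 12) = (t - 1)*(t + 1)*(t + 3)^2*(t + 4)
(5) = (c + 3)*(c^2 - 1) = (c + 1)*(c + 3)*(c - 1)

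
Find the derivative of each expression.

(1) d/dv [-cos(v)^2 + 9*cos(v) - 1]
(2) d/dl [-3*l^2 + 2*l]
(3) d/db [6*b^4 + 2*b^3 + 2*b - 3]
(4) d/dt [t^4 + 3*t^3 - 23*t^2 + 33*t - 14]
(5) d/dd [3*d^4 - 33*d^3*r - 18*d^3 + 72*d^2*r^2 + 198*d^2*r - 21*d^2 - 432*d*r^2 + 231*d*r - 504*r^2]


(1) = (2*cos(v) - 9)*sin(v)
(2) = 2 - 6*l
(3) = 24*b^3 + 6*b^2 + 2
(4) = 4*t^3 + 9*t^2 - 46*t + 33
(5) = 12*d^3 - 99*d^2*r - 54*d^2 + 144*d*r^2 + 396*d*r - 42*d - 432*r^2 + 231*r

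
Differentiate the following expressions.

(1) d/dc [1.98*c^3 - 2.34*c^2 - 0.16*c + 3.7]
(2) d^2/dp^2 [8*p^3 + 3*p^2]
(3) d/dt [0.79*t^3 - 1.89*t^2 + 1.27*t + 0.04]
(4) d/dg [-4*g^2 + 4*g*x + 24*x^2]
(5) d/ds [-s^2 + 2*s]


(1) = 5.94*c^2 - 4.68*c - 0.16
(2) = 48*p + 6
(3) = 2.37*t^2 - 3.78*t + 1.27
(4) = -8*g + 4*x
(5) = 2 - 2*s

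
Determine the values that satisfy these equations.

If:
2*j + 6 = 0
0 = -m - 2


Then:
j = -3
m = -2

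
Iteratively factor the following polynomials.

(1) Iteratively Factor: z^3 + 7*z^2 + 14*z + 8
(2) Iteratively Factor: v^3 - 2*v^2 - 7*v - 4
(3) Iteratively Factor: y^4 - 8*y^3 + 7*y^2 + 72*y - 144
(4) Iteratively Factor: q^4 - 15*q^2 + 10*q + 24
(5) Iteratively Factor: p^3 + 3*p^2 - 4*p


(1) = (z + 4)*(z^2 + 3*z + 2) = (z + 1)*(z + 4)*(z + 2)
(2) = (v + 1)*(v^2 - 3*v - 4) = (v + 1)^2*(v - 4)
(3) = (y - 4)*(y^3 - 4*y^2 - 9*y + 36) = (y - 4)^2*(y^2 - 9) = (y - 4)^2*(y + 3)*(y - 3)
(4) = (q + 1)*(q^3 - q^2 - 14*q + 24) = (q + 1)*(q + 4)*(q^2 - 5*q + 6) = (q - 2)*(q + 1)*(q + 4)*(q - 3)
(5) = (p)*(p^2 + 3*p - 4) = p*(p + 4)*(p - 1)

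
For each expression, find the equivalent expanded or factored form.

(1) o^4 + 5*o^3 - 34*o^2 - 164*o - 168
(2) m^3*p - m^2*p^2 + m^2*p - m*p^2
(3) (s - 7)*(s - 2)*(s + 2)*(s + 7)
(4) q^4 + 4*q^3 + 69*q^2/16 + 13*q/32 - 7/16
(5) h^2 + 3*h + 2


(1) = (o - 6)*(o + 2)^2*(o + 7)
(2) = m*(m - p)*(m*p + p)
(3) = s^4 - 53*s^2 + 196
(4) = (q - 1/4)*(q + 1/2)*(q + 7/4)*(q + 2)
(5) = (h + 1)*(h + 2)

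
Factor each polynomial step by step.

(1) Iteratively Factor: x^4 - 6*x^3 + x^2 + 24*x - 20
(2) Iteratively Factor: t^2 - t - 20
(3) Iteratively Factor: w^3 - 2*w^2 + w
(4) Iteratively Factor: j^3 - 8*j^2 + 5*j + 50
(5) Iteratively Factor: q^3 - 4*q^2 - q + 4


(1) = (x - 2)*(x^3 - 4*x^2 - 7*x + 10) = (x - 5)*(x - 2)*(x^2 + x - 2) = (x - 5)*(x - 2)*(x + 2)*(x - 1)
(2) = (t - 5)*(t + 4)
(3) = (w)*(w^2 - 2*w + 1) = w*(w - 1)*(w - 1)
(4) = (j - 5)*(j^2 - 3*j - 10) = (j - 5)*(j + 2)*(j - 5)
(5) = (q - 4)*(q^2 - 1) = (q - 4)*(q - 1)*(q + 1)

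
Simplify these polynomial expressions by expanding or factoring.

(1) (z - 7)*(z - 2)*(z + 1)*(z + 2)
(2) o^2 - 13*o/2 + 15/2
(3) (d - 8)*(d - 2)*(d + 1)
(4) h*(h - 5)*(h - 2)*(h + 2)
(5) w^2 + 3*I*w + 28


(1) = z^4 - 6*z^3 - 11*z^2 + 24*z + 28
(2) = (o - 5)*(o - 3/2)
(3) = d^3 - 9*d^2 + 6*d + 16
(4) = h^4 - 5*h^3 - 4*h^2 + 20*h
(5) = (w - 4*I)*(w + 7*I)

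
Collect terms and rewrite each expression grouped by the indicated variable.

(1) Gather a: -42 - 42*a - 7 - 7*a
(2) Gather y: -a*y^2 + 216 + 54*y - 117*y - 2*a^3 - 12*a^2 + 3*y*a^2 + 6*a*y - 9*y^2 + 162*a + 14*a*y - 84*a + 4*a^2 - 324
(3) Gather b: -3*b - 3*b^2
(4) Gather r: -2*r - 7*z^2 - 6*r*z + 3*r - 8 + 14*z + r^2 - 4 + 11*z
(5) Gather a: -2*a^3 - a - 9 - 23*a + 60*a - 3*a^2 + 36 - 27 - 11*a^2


(1) = -49*a - 49
(2) = -2*a^3 - 8*a^2 + 78*a + y^2*(-a - 9) + y*(3*a^2 + 20*a - 63) - 108
(3) = -3*b^2 - 3*b
(4) = r^2 + r*(1 - 6*z) - 7*z^2 + 25*z - 12
(5) = -2*a^3 - 14*a^2 + 36*a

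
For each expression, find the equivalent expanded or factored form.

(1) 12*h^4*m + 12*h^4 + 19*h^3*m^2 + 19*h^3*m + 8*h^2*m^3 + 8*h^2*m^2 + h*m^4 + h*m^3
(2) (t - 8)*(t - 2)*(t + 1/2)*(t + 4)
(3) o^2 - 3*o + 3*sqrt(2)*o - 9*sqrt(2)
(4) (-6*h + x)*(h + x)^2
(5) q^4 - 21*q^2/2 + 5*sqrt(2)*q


(1) = (h + m)*(3*h + m)*(4*h + m)*(h*m + h)
(2) = t^4 - 11*t^3/2 - 27*t^2 + 52*t + 32
(3) = (o - 3)*(o + 3*sqrt(2))
(4) = -6*h^3 - 11*h^2*x - 4*h*x^2 + x^3
(5) = q*(q - 2*sqrt(2))*(q - sqrt(2)/2)*(q + 5*sqrt(2)/2)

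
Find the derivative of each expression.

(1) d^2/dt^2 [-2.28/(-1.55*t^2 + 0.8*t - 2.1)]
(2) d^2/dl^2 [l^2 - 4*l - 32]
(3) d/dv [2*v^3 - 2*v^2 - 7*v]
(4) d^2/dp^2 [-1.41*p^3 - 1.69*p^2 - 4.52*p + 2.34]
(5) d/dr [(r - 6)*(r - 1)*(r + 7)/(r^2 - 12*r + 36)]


(1) = (-10.9554*t^2 + 5.6544*t + 2.28*(3.1*t - 0.8)*(6.2*t - 1.6) - 14.8428)/(1.55*t^2 - 0.8*t + 2.1)^3
(2) = 2
(3) = 6*v^2 - 4*v - 7
(4) = -8.46*p - 3.38
(5) = (r^2 - 12*r - 29)/(r^2 - 12*r + 36)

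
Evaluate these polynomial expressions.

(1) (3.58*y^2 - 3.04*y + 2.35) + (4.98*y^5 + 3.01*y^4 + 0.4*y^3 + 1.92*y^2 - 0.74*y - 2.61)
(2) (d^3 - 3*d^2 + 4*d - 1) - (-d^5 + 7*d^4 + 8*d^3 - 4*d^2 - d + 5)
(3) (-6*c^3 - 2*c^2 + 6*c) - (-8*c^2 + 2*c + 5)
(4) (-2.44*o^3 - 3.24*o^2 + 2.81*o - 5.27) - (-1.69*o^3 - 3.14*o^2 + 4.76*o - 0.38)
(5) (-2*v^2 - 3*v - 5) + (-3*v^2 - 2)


(1) = 4.98*y^5 + 3.01*y^4 + 0.4*y^3 + 5.5*y^2 - 3.78*y - 0.26
(2) = d^5 - 7*d^4 - 7*d^3 + d^2 + 5*d - 6
(3) = -6*c^3 + 6*c^2 + 4*c - 5
(4) = -0.75*o^3 - 0.1*o^2 - 1.95*o - 4.89
(5) = -5*v^2 - 3*v - 7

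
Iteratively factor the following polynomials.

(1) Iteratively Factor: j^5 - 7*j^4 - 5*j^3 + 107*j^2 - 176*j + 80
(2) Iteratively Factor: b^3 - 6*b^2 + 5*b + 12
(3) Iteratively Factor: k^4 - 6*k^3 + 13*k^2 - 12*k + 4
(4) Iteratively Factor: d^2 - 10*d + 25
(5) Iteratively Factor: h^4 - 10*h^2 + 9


(1) = (j - 1)*(j^4 - 6*j^3 - 11*j^2 + 96*j - 80) = (j - 4)*(j - 1)*(j^3 - 2*j^2 - 19*j + 20) = (j - 4)*(j - 1)*(j + 4)*(j^2 - 6*j + 5) = (j - 5)*(j - 4)*(j - 1)*(j + 4)*(j - 1)
(2) = (b - 4)*(b^2 - 2*b - 3) = (b - 4)*(b + 1)*(b - 3)
(3) = (k - 2)*(k^3 - 4*k^2 + 5*k - 2) = (k - 2)*(k - 1)*(k^2 - 3*k + 2) = (k - 2)^2*(k - 1)*(k - 1)
(4) = (d - 5)*(d - 5)
(5) = (h - 3)*(h^3 + 3*h^2 - h - 3) = (h - 3)*(h + 3)*(h^2 - 1) = (h - 3)*(h - 1)*(h + 3)*(h + 1)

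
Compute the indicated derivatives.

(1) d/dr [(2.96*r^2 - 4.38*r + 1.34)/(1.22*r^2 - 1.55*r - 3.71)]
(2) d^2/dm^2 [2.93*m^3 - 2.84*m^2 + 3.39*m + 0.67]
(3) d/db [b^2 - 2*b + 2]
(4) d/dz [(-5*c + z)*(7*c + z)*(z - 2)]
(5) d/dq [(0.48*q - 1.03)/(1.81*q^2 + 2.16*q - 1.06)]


(1) = (0.7556*r^2 - 25.2328*r + 18.3268)/(1.4884*r^4 - 3.782*r^3 - 6.6499*r^2 + 11.501*r + 13.7641)
(2) = 17.58*m - 5.68
(3) = 2*b - 2
(4) = -35*c^2 + 4*c*z - 4*c + 3*z^2 - 4*z
(5) = (-0.8688*q^2 + 3.7286*q + 1.716)/(3.2761*q^4 + 7.8192*q^3 + 0.8284*q^2 - 4.5792*q + 1.1236)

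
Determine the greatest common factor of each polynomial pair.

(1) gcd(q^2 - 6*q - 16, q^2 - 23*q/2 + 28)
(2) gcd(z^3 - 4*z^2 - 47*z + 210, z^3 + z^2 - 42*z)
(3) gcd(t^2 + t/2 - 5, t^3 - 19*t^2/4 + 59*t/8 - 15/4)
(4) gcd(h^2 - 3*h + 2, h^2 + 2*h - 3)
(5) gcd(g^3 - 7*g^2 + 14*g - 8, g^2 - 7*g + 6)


(1) = q - 8
(2) = z^2 + z - 42
(3) = gcd((t - 2)*(t + 5/2), (t - 2)*(t - 3/2)*(t - 5/4)) = t - 2
(4) = gcd((h - 2)*(h - 1), (h - 1)*(h + 3)) = h - 1
(5) = gcd((g - 4)*(g - 2)*(g - 1), (g - 6)*(g - 1)) = g - 1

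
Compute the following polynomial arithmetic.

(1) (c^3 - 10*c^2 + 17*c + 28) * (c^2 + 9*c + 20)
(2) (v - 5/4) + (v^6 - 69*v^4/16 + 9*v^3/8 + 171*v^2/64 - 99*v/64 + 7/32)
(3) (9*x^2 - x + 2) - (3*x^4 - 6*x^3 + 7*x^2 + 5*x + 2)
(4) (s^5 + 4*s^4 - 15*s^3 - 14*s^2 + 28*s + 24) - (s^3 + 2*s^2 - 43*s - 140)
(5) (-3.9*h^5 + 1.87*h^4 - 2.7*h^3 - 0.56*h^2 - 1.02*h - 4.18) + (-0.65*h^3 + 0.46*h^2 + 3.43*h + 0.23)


(1) = c^5 - c^4 - 53*c^3 - 19*c^2 + 592*c + 560
(2) = v^6 - 69*v^4/16 + 9*v^3/8 + 171*v^2/64 - 35*v/64 - 33/32
(3) = -3*x^4 + 6*x^3 + 2*x^2 - 6*x
(4) = s^5 + 4*s^4 - 16*s^3 - 16*s^2 + 71*s + 164
(5) = -3.9*h^5 + 1.87*h^4 - 3.35*h^3 - 0.1*h^2 + 2.41*h - 3.95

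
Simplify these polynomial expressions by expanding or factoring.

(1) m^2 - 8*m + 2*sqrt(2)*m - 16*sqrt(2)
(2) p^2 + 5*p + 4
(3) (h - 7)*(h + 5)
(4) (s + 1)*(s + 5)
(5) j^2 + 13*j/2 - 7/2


(1) = (m - 8)*(m + 2*sqrt(2))
(2) = (p + 1)*(p + 4)
(3) = h^2 - 2*h - 35
(4) = s^2 + 6*s + 5
(5) = (j - 1/2)*(j + 7)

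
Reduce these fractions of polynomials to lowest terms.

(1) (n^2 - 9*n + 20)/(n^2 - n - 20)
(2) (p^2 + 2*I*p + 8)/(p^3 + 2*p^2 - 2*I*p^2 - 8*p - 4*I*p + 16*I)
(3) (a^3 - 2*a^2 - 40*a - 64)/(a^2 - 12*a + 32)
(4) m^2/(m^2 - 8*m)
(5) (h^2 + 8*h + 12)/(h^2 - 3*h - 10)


(1) = (n - 4)/(n + 4)
(2) = (p + 4*I)/(p^2 + 2*p - 8)
(3) = (a^2 + 6*a + 8)/(a - 4)
(4) = m/(m - 8)
(5) = (h + 6)/(h - 5)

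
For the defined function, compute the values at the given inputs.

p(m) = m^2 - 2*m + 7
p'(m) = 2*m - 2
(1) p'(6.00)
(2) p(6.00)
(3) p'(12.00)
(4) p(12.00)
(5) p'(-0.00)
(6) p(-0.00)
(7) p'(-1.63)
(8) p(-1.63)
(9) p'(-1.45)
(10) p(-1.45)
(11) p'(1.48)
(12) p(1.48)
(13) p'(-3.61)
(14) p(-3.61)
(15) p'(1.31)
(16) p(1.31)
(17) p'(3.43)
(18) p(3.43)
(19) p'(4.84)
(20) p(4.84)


(1) = 10.00
(2) = 31.00
(3) = 22.00
(4) = 127.00
(5) = -2.00
(6) = 7.00
(7) = -5.26
(8) = 12.92
(9) = -4.90
(10) = 12.00
(11) = 0.96
(12) = 6.23
(13) = -9.22
(14) = 27.25
(15) = 0.62
(16) = 6.10
(17) = 4.86
(18) = 11.90
(19) = 7.68
(20) = 20.75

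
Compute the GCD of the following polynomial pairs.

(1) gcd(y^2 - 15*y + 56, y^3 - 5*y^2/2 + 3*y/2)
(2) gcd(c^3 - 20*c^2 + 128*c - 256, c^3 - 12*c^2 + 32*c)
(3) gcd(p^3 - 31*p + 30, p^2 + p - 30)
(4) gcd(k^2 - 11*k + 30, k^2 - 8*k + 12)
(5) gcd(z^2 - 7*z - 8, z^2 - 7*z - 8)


(1) = 1
(2) = gcd((c - 8)^2*(c - 4), c*(c - 8)*(c - 4)) = c^2 - 12*c + 32
(3) = p^2 + p - 30
(4) = k - 6
(5) = z^2 - 7*z - 8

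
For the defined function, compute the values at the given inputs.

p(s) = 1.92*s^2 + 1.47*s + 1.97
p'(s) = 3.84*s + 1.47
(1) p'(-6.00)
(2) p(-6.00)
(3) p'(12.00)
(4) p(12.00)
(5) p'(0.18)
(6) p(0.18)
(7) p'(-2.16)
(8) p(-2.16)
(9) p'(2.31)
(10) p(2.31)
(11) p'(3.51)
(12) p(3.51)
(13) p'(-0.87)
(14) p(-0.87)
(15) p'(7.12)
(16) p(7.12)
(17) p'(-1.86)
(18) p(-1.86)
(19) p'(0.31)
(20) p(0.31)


(1) = -21.57
(2) = 62.27
(3) = 47.55
(4) = 296.09
(5) = 2.16
(6) = 2.30
(7) = -6.82
(8) = 7.75
(9) = 10.34
(10) = 15.61
(11) = 14.95
(12) = 30.78
(13) = -1.87
(14) = 2.14
(15) = 28.81
(16) = 109.77
(17) = -5.67
(18) = 5.88
(19) = 2.66
(20) = 2.61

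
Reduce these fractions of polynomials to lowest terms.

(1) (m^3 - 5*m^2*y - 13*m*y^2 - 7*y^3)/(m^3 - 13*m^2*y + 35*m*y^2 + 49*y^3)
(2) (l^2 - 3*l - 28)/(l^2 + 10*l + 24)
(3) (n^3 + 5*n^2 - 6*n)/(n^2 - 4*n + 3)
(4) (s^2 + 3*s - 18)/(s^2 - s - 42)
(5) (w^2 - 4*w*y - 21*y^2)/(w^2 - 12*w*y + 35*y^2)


(1) = (-m - y)/(-m + 7*y)
(2) = (l - 7)/(l + 6)
(3) = (n^2 + 6*n)/(n - 3)
(4) = (s - 3)/(s - 7)
(5) = (-w - 3*y)/(-w + 5*y)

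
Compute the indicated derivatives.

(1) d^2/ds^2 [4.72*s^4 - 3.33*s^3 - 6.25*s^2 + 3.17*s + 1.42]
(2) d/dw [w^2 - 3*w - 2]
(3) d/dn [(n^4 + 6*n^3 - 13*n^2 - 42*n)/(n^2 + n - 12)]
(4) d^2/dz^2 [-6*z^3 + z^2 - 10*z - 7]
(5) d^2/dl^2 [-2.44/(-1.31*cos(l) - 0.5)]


(1) = 56.64*s^2 - 19.98*s - 12.5
(2) = 2*w - 3
(3) = (2*n^3 + 21*n^2 + 72*n + 56)/(n^2 + 8*n + 16)
(4) = 2 - 36*z
(5) = (4.187284*sin(l)^2 + 1.5982*cos(l) + 4.187284)/(1.31*cos(l) + 0.5)^3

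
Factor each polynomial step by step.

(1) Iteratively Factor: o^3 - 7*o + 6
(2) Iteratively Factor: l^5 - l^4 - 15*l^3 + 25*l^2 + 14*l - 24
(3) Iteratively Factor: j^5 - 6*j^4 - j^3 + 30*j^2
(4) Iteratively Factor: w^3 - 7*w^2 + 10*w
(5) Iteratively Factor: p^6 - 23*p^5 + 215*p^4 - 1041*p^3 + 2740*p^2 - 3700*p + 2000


(1) = (o - 1)*(o^2 + o - 6) = (o - 2)*(o - 1)*(o + 3)
(2) = (l - 1)*(l^4 - 15*l^2 + 10*l + 24) = (l - 1)*(l + 1)*(l^3 - l^2 - 14*l + 24) = (l - 2)*(l - 1)*(l + 1)*(l^2 + l - 12) = (l - 3)*(l - 2)*(l - 1)*(l + 1)*(l + 4)
(3) = (j - 3)*(j^4 - 3*j^3 - 10*j^2) = j*(j - 3)*(j^3 - 3*j^2 - 10*j) = j*(j - 5)*(j - 3)*(j^2 + 2*j) = j^2*(j - 5)*(j - 3)*(j + 2)
(4) = (w)*(w^2 - 7*w + 10) = w*(w - 2)*(w - 5)
(5) = (p - 2)*(p^5 - 21*p^4 + 173*p^3 - 695*p^2 + 1350*p - 1000) = (p - 5)*(p - 2)*(p^4 - 16*p^3 + 93*p^2 - 230*p + 200) = (p - 5)*(p - 2)^2*(p^3 - 14*p^2 + 65*p - 100) = (p - 5)^2*(p - 2)^2*(p^2 - 9*p + 20) = (p - 5)^3*(p - 2)^2*(p - 4)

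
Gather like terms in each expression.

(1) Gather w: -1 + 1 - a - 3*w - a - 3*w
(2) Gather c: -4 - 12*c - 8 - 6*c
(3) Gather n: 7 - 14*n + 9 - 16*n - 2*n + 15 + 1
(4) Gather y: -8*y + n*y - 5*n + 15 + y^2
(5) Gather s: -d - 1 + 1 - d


(1) = -2*a - 6*w
(2) = -18*c - 12
(3) = 32 - 32*n
(4) = -5*n + y^2 + y*(n - 8) + 15
(5) = -2*d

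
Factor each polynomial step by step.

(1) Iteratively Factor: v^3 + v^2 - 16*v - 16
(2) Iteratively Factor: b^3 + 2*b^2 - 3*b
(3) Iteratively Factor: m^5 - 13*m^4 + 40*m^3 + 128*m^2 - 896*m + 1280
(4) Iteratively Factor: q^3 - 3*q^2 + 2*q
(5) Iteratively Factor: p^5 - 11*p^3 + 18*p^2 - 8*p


(1) = (v + 4)*(v^2 - 3*v - 4) = (v - 4)*(v + 4)*(v + 1)
(2) = (b)*(b^2 + 2*b - 3) = b*(b - 1)*(b + 3)
(3) = (m - 4)*(m^4 - 9*m^3 + 4*m^2 + 144*m - 320) = (m - 4)*(m + 4)*(m^3 - 13*m^2 + 56*m - 80) = (m - 5)*(m - 4)*(m + 4)*(m^2 - 8*m + 16) = (m - 5)*(m - 4)^2*(m + 4)*(m - 4)
(4) = (q)*(q^2 - 3*q + 2) = q*(q - 2)*(q - 1)
(5) = (p - 1)*(p^4 + p^3 - 10*p^2 + 8*p) = (p - 1)^2*(p^3 + 2*p^2 - 8*p) = (p - 1)^2*(p + 4)*(p^2 - 2*p) = p*(p - 1)^2*(p + 4)*(p - 2)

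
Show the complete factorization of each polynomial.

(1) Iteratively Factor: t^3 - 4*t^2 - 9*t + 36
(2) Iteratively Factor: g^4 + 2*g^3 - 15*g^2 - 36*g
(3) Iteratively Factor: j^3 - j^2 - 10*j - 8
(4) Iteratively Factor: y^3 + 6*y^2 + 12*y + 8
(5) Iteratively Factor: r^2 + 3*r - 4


(1) = (t - 3)*(t^2 - t - 12) = (t - 3)*(t + 3)*(t - 4)
(2) = (g + 3)*(g^3 - g^2 - 12*g) = g*(g + 3)*(g^2 - g - 12) = g*(g + 3)^2*(g - 4)
(3) = (j + 2)*(j^2 - 3*j - 4) = (j - 4)*(j + 2)*(j + 1)
(4) = (y + 2)*(y^2 + 4*y + 4) = (y + 2)^2*(y + 2)
(5) = (r - 1)*(r + 4)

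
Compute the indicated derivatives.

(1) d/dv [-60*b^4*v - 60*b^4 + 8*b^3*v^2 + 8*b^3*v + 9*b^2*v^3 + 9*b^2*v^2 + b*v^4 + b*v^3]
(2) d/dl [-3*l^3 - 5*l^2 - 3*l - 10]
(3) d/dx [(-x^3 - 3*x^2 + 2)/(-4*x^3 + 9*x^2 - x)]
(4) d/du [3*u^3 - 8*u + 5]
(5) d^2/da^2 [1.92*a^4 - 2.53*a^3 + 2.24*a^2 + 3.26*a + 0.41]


(1) = b*(-60*b^3 + 16*b^2*v + 8*b^2 + 27*b*v^2 + 18*b*v + 4*v^3 + 3*v^2)
(2) = -9*l^2 - 10*l - 3
(3) = (-21*x^4 + 2*x^3 + 27*x^2 - 36*x + 2)/(x^2*(16*x^4 - 72*x^3 + 89*x^2 - 18*x + 1))
(4) = 9*u^2 - 8
(5) = 23.04*a^2 - 15.18*a + 4.48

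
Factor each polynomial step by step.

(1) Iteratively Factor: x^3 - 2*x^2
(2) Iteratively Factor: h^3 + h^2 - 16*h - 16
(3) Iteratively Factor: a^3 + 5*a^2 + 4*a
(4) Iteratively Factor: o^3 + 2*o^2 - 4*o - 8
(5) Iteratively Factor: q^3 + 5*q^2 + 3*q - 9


(1) = (x)*(x^2 - 2*x) = x^2*(x - 2)
(2) = (h + 4)*(h^2 - 3*h - 4) = (h - 4)*(h + 4)*(h + 1)
(3) = (a + 4)*(a^2 + a) = a*(a + 4)*(a + 1)
(4) = (o + 2)*(o^2 - 4) = (o + 2)^2*(o - 2)
(5) = (q - 1)*(q^2 + 6*q + 9) = (q - 1)*(q + 3)*(q + 3)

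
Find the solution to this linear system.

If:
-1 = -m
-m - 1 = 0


Then:
No Solution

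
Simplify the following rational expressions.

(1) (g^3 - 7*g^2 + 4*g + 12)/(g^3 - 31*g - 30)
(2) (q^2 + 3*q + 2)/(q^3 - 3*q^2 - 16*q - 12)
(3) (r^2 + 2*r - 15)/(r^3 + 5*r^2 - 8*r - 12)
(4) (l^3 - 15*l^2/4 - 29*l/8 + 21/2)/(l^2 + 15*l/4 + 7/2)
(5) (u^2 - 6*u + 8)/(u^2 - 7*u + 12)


(1) = (g - 2)/(g + 5)
(2) = 1/(q - 6)
(3) = (r^2 + 2*r - 15)/(r^3 + 5*r^2 - 8*r - 12)
(4) = (2*l^2 - 11*l + 12)/(2*l + 4)
(5) = (u - 2)/(u - 3)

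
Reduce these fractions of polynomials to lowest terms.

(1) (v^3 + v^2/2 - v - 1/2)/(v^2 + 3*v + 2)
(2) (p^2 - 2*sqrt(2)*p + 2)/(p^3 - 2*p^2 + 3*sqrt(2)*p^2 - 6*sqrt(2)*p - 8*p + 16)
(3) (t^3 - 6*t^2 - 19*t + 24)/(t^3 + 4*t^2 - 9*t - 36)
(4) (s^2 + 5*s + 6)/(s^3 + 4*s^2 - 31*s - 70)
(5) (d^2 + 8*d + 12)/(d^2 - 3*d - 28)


(1) = (2*v^2 - v - 1)/(2*v + 4)
(2) = (p - sqrt(2))/(p^2 + p*(-2 + 4*sqrt(2)) - 8*sqrt(2))
(3) = (t^2 - 9*t + 8)/(t^2 + t - 12)
(4) = (s + 3)/(s^2 + 2*s - 35)
(5) = (d^2 + 8*d + 12)/(d^2 - 3*d - 28)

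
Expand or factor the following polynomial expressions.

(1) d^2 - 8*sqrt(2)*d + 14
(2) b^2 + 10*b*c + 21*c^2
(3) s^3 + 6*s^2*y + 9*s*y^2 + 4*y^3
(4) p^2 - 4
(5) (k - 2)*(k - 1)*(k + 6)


(1) = (d - 7*sqrt(2))*(d - sqrt(2))
(2) = (b + 3*c)*(b + 7*c)
(3) = (s + y)^2*(s + 4*y)
(4) = (p - 2)*(p + 2)
(5) = k^3 + 3*k^2 - 16*k + 12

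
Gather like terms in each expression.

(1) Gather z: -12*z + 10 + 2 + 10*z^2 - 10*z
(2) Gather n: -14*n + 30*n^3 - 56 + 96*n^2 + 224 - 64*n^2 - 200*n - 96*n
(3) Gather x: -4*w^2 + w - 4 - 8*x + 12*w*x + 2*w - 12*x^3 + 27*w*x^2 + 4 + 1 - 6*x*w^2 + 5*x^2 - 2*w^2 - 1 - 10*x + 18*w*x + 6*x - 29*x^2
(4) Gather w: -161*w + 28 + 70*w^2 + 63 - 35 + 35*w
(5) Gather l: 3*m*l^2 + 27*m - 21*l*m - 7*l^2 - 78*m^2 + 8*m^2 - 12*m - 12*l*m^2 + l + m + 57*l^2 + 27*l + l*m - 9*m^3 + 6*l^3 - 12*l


(1) = 10*z^2 - 22*z + 12
(2) = 30*n^3 + 32*n^2 - 310*n + 168
(3) = -6*w^2 + 3*w - 12*x^3 + x^2*(27*w - 24) + x*(-6*w^2 + 30*w - 12)
(4) = 70*w^2 - 126*w + 56
(5) = 6*l^3 + l^2*(3*m + 50) + l*(-12*m^2 - 20*m + 16) - 9*m^3 - 70*m^2 + 16*m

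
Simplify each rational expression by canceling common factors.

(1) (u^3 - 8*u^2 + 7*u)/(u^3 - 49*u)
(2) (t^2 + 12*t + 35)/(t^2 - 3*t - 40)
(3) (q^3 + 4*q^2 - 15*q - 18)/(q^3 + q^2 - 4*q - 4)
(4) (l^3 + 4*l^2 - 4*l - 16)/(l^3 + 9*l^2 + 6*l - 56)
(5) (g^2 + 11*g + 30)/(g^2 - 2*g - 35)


(1) = (u - 1)/(u + 7)
(2) = (t + 7)/(t - 8)
(3) = (q^2 + 3*q - 18)/(q^2 - 4)
(4) = (l + 2)/(l + 7)
(5) = (g + 6)/(g - 7)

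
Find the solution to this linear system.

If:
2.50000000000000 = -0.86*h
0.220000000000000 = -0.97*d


Then:
d = -0.23
h = -2.91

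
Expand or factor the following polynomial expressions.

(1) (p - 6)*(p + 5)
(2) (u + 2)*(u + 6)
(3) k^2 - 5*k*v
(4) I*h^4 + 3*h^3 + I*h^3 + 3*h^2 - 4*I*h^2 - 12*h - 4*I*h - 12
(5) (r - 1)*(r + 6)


(1) = p^2 - p - 30
(2) = u^2 + 8*u + 12
(3) = k*(k - 5*v)
(4) = (h - 2)*(h + 2)*(h - 3*I)*(I*h + I)
(5) = r^2 + 5*r - 6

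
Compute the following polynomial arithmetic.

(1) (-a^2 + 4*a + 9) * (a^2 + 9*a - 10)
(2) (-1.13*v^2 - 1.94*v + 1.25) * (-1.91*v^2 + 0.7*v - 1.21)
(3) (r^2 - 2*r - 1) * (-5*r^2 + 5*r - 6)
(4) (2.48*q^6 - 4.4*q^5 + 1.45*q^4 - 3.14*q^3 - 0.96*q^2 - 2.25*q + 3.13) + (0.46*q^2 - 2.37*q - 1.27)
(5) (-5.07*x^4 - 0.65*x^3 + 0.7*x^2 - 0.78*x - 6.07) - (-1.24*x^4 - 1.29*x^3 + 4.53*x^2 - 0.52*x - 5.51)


(1) = -a^4 - 5*a^3 + 55*a^2 + 41*a - 90
(2) = 2.1583*v^4 + 2.9144*v^3 - 2.3782*v^2 + 3.2224*v - 1.5125
(3) = -5*r^4 + 15*r^3 - 11*r^2 + 7*r + 6
(4) = 2.48*q^6 - 4.4*q^5 + 1.45*q^4 - 3.14*q^3 - 0.5*q^2 - 4.62*q + 1.86
(5) = -3.83*x^4 + 0.64*x^3 - 3.83*x^2 - 0.26*x - 0.56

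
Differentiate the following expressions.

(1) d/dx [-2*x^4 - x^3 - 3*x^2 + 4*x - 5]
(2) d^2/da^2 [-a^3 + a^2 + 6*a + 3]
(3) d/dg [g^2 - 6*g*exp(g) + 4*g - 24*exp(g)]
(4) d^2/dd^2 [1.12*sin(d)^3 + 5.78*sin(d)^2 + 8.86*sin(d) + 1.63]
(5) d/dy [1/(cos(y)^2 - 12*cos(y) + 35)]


(1) = -8*x^3 - 3*x^2 - 6*x + 4
(2) = 2 - 6*a
(3) = -6*g*exp(g) + 2*g - 30*exp(g) + 4
(4) = -10.08*sin(d)^3 - 23.12*sin(d)^2 - 2.14*sin(d) + 11.56
(5) = 2*(cos(y) - 6)*sin(y)/(cos(y)^2 - 12*cos(y) + 35)^2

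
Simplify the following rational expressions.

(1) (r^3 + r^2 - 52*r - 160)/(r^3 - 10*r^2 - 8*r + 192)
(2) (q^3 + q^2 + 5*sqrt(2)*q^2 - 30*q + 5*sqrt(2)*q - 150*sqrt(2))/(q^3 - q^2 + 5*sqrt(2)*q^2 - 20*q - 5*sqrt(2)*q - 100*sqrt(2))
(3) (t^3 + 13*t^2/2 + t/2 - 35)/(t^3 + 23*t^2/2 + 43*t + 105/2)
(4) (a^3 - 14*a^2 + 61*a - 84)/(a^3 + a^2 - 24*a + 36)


(1) = (r + 5)/(r - 6)
(2) = (q + 6)/(q + 4)
(3) = (t - 2)/(t + 3)
(4) = (a^2 - 11*a + 28)/(a^2 + 4*a - 12)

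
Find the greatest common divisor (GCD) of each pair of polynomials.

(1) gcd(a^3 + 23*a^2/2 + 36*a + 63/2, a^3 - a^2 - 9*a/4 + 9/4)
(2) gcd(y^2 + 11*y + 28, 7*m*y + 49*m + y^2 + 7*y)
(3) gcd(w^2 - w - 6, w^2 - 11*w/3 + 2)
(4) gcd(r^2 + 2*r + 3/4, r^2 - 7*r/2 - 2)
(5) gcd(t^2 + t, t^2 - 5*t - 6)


(1) = a + 3/2
(2) = y + 7
(3) = w - 3
(4) = r + 1/2
(5) = gcd(t*(t + 1), (t - 6)*(t + 1)) = t + 1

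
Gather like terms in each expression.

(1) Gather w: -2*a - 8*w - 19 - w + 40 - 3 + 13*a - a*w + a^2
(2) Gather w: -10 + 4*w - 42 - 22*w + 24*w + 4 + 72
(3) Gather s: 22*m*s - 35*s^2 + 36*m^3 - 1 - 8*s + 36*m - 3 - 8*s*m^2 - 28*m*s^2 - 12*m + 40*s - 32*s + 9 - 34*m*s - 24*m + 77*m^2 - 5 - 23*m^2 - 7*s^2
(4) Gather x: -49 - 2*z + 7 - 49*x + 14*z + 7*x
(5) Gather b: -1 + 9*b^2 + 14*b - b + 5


(1) = a^2 + 11*a + w*(-a - 9) + 18
(2) = 6*w + 24
(3) = 36*m^3 + 54*m^2 + s^2*(-28*m - 42) + s*(-8*m^2 - 12*m)
(4) = -42*x + 12*z - 42
(5) = 9*b^2 + 13*b + 4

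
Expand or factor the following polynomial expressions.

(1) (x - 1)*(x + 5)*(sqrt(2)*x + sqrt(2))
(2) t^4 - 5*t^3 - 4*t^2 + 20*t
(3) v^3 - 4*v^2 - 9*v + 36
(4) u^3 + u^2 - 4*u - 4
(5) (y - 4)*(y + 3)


(1) = sqrt(2)*x^3 + 5*sqrt(2)*x^2 - sqrt(2)*x - 5*sqrt(2)
(2) = t*(t - 5)*(t - 2)*(t + 2)
(3) = (v - 4)*(v - 3)*(v + 3)
(4) = (u - 2)*(u + 1)*(u + 2)
(5) = y^2 - y - 12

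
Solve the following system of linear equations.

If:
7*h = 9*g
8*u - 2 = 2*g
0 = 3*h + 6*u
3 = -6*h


Then:
No Solution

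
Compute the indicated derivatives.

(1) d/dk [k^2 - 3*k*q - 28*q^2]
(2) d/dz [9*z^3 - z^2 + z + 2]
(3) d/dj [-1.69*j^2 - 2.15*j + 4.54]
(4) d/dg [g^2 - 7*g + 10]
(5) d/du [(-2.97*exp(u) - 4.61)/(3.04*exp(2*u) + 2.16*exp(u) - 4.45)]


(1) = 2*k - 3*q
(2) = 27*z^2 - 2*z + 1
(3) = -3.38*j - 2.15
(4) = 2*g - 7
(5) = (9.0288*exp(2*u) + 28.0288*exp(u) + 23.1741)*exp(u)/(9.2416*exp(4*u) + 13.1328*exp(3*u) - 22.3904*exp(2*u) - 19.224*exp(u) + 19.8025)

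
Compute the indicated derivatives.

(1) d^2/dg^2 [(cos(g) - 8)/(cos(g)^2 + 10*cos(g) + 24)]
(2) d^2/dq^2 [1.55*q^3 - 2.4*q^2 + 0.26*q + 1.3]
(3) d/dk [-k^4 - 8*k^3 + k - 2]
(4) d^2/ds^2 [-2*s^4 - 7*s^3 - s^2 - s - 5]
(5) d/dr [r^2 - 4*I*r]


(1) = (-9*(1 - cos(2*g))^2*cos(g)/4 + 21*(1 - cos(2*g))^2/2 - 2830*cos(g) + 154*cos(2*g) + 189*cos(3*g)/2 + cos(5*g)/2 - 1584)/((cos(g) + 4)^3*(cos(g) + 6)^3)
(2) = 9.3*q - 4.8
(3) = -4*k^3 - 24*k^2 + 1
(4) = -24*s^2 - 42*s - 2
(5) = 2*r - 4*I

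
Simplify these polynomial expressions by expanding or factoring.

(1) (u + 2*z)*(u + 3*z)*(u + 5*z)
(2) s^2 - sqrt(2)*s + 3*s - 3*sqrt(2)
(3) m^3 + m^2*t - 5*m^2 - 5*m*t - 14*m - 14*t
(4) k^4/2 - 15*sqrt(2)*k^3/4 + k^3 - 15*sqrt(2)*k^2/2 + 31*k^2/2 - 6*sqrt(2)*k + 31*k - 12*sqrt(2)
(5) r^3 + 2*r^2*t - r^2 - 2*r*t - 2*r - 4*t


(1) = u^3 + 10*u^2*z + 31*u*z^2 + 30*z^3
(2) = (s + 3)*(s - sqrt(2))
(3) = (m - 7)*(m + 2)*(m + t)
(4) = (k/2 + 1)*(k - 4*sqrt(2))*(k - 3*sqrt(2))*(k - sqrt(2)/2)
(5) = (r - 2)*(r + 1)*(r + 2*t)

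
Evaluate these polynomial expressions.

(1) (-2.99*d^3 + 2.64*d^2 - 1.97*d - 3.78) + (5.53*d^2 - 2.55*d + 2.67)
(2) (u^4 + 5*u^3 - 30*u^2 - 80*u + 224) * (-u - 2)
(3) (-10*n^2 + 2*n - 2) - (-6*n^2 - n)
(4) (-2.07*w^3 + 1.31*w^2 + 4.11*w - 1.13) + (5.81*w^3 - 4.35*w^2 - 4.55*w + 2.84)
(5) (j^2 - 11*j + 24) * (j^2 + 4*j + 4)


(1) = -2.99*d^3 + 8.17*d^2 - 4.52*d - 1.11
(2) = -u^5 - 7*u^4 + 20*u^3 + 140*u^2 - 64*u - 448
(3) = -4*n^2 + 3*n - 2
(4) = 3.74*w^3 - 3.04*w^2 - 0.44*w + 1.71
(5) = j^4 - 7*j^3 - 16*j^2 + 52*j + 96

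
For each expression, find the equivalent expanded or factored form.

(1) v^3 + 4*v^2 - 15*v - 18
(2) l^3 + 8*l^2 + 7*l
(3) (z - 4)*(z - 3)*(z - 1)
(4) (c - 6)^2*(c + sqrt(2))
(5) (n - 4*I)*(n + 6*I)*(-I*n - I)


(1) = (v - 3)*(v + 1)*(v + 6)
(2) = l*(l + 1)*(l + 7)
(3) = z^3 - 8*z^2 + 19*z - 12
(4) = c^3 - 12*c^2 + sqrt(2)*c^2 - 12*sqrt(2)*c + 36*c + 36*sqrt(2)
(5) = -I*n^3 + 2*n^2 - I*n^2 + 2*n - 24*I*n - 24*I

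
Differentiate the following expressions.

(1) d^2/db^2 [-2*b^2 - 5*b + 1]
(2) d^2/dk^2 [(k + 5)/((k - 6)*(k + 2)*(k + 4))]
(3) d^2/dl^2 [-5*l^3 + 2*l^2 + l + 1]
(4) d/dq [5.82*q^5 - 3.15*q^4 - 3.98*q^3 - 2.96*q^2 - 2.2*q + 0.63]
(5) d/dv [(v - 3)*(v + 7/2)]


(1) = -4
(2) = 2*(3*k^5 + 30*k^4 + 28*k^3 - 132*k^2 + 720*k + 2576)/(k^9 - 84*k^7 - 144*k^6 + 2352*k^5 + 8064*k^4 - 15040*k^3 - 112896*k^2 - 193536*k - 110592)
(3) = 4 - 30*l
(4) = 29.1*q^4 - 12.6*q^3 - 11.94*q^2 - 5.92*q - 2.2
(5) = 2*v + 1/2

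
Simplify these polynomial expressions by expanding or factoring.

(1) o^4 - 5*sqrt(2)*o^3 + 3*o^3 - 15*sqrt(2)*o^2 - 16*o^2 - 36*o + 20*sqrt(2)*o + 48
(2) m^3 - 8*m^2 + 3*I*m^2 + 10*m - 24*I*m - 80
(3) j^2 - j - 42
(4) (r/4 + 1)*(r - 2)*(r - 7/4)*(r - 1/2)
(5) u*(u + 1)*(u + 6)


(1) = (o - 1)*(o + 4)*(o - 6*sqrt(2))*(o + sqrt(2))
(2) = (m - 8)*(m - 2*I)*(m + 5*I)
(3) = (j - 7)*(j + 6)
(4) = r^4/4 - r^3/16 - 93*r^2/32 + 79*r/16 - 7/4
(5) = u^3 + 7*u^2 + 6*u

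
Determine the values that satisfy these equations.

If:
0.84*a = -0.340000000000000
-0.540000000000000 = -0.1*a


Then:
No Solution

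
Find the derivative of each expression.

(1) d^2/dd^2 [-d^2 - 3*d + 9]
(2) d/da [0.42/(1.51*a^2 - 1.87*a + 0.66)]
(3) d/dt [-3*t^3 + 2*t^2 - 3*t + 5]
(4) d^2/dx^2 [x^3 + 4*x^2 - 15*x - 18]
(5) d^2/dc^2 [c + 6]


(1) = -2
(2) = (0.7854 - 1.2684*a)/(1.51*a^2 - 1.87*a + 0.66)^2
(3) = -9*t^2 + 4*t - 3
(4) = 6*x + 8
(5) = 0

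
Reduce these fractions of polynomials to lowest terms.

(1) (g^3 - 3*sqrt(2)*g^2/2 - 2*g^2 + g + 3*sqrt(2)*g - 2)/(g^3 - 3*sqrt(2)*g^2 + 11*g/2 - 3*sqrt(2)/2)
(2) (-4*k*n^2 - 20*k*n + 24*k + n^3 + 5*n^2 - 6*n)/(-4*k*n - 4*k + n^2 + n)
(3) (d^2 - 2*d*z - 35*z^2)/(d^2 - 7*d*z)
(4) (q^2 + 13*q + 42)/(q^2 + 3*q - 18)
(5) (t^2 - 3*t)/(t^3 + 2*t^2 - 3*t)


(1) = (4*g - 8)/(4*g - 6*sqrt(2))
(2) = (n^2 + 5*n - 6)/(n + 1)
(3) = (d + 5*z)/d
(4) = (q + 7)/(q - 3)
(5) = (t - 3)/(t^2 + 2*t - 3)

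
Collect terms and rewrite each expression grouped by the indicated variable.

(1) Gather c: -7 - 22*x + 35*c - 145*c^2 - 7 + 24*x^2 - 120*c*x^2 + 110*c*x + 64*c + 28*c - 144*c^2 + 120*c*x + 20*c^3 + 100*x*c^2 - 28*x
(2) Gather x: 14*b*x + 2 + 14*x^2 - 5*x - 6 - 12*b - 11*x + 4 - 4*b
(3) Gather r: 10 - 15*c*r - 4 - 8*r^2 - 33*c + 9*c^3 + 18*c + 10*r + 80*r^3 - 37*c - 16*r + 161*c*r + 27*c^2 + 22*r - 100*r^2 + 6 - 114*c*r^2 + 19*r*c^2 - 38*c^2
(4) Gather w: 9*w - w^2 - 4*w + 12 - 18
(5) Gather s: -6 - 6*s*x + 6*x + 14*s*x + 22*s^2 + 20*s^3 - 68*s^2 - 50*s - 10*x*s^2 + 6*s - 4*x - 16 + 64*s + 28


(1) = 20*c^3 + c^2*(100*x - 289) + c*(-120*x^2 + 230*x + 127) + 24*x^2 - 50*x - 14
(2) = -16*b + 14*x^2 + x*(14*b - 16)
(3) = 9*c^3 - 11*c^2 - 52*c + 80*r^3 + r^2*(-114*c - 108) + r*(19*c^2 + 146*c + 16) + 12
(4) = -w^2 + 5*w - 6
(5) = 20*s^3 + s^2*(-10*x - 46) + s*(8*x + 20) + 2*x + 6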